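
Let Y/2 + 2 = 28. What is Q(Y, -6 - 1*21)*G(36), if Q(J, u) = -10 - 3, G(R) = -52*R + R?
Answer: 23868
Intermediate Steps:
G(R) = -51*R
Y = 52 (Y = -4 + 2*28 = -4 + 56 = 52)
Q(J, u) = -13
Q(Y, -6 - 1*21)*G(36) = -(-663)*36 = -13*(-1836) = 23868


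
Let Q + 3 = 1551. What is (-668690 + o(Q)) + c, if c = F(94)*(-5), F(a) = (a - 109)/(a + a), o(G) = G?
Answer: -125422621/188 ≈ -6.6714e+5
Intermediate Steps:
Q = 1548 (Q = -3 + 1551 = 1548)
F(a) = (-109 + a)/(2*a) (F(a) = (-109 + a)/((2*a)) = (-109 + a)*(1/(2*a)) = (-109 + a)/(2*a))
c = 75/188 (c = ((½)*(-109 + 94)/94)*(-5) = ((½)*(1/94)*(-15))*(-5) = -15/188*(-5) = 75/188 ≈ 0.39894)
(-668690 + o(Q)) + c = (-668690 + 1548) + 75/188 = -667142 + 75/188 = -125422621/188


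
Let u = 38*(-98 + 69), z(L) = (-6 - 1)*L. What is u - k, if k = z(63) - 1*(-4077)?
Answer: -4738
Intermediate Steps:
z(L) = -7*L
k = 3636 (k = -7*63 - 1*(-4077) = -441 + 4077 = 3636)
u = -1102 (u = 38*(-29) = -1102)
u - k = -1102 - 1*3636 = -1102 - 3636 = -4738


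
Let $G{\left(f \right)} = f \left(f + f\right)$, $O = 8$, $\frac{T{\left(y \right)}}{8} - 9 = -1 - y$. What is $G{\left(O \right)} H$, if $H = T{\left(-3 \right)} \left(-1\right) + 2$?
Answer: $-11008$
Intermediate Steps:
$T{\left(y \right)} = 64 - 8 y$ ($T{\left(y \right)} = 72 + 8 \left(-1 - y\right) = 72 - \left(8 + 8 y\right) = 64 - 8 y$)
$H = -86$ ($H = \left(64 - -24\right) \left(-1\right) + 2 = \left(64 + 24\right) \left(-1\right) + 2 = 88 \left(-1\right) + 2 = -88 + 2 = -86$)
$G{\left(f \right)} = 2 f^{2}$ ($G{\left(f \right)} = f 2 f = 2 f^{2}$)
$G{\left(O \right)} H = 2 \cdot 8^{2} \left(-86\right) = 2 \cdot 64 \left(-86\right) = 128 \left(-86\right) = -11008$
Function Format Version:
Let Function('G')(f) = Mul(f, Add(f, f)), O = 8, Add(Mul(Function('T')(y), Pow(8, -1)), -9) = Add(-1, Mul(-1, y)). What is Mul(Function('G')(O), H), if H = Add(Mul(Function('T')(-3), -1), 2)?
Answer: -11008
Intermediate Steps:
Function('T')(y) = Add(64, Mul(-8, y)) (Function('T')(y) = Add(72, Mul(8, Add(-1, Mul(-1, y)))) = Add(72, Add(-8, Mul(-8, y))) = Add(64, Mul(-8, y)))
H = -86 (H = Add(Mul(Add(64, Mul(-8, -3)), -1), 2) = Add(Mul(Add(64, 24), -1), 2) = Add(Mul(88, -1), 2) = Add(-88, 2) = -86)
Function('G')(f) = Mul(2, Pow(f, 2)) (Function('G')(f) = Mul(f, Mul(2, f)) = Mul(2, Pow(f, 2)))
Mul(Function('G')(O), H) = Mul(Mul(2, Pow(8, 2)), -86) = Mul(Mul(2, 64), -86) = Mul(128, -86) = -11008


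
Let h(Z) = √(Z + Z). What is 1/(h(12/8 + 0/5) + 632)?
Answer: 632/399421 - √3/399421 ≈ 0.0015780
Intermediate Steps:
h(Z) = √2*√Z (h(Z) = √(2*Z) = √2*√Z)
1/(h(12/8 + 0/5) + 632) = 1/(√2*√(12/8 + 0/5) + 632) = 1/(√2*√(12*(⅛) + 0*(⅕)) + 632) = 1/(√2*√(3/2 + 0) + 632) = 1/(√2*√(3/2) + 632) = 1/(√2*(√6/2) + 632) = 1/(√3 + 632) = 1/(632 + √3)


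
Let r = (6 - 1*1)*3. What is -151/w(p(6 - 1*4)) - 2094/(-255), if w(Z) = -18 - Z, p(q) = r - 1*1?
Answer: 35171/2720 ≈ 12.931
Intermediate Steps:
r = 15 (r = (6 - 1)*3 = 5*3 = 15)
p(q) = 14 (p(q) = 15 - 1*1 = 15 - 1 = 14)
-151/w(p(6 - 1*4)) - 2094/(-255) = -151/(-18 - 1*14) - 2094/(-255) = -151/(-18 - 14) - 2094*(-1/255) = -151/(-32) + 698/85 = -151*(-1/32) + 698/85 = 151/32 + 698/85 = 35171/2720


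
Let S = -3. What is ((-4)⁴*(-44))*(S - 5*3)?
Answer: 202752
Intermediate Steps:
((-4)⁴*(-44))*(S - 5*3) = ((-4)⁴*(-44))*(-3 - 5*3) = (256*(-44))*(-3 - 15) = -11264*(-18) = 202752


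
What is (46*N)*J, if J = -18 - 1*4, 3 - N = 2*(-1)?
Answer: -5060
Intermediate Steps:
N = 5 (N = 3 - 2*(-1) = 3 - 1*(-2) = 3 + 2 = 5)
J = -22 (J = -18 - 4 = -22)
(46*N)*J = (46*5)*(-22) = 230*(-22) = -5060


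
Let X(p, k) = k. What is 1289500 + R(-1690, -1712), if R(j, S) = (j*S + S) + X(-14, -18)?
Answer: 4181050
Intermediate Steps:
R(j, S) = -18 + S + S*j (R(j, S) = (j*S + S) - 18 = (S*j + S) - 18 = (S + S*j) - 18 = -18 + S + S*j)
1289500 + R(-1690, -1712) = 1289500 + (-18 - 1712 - 1712*(-1690)) = 1289500 + (-18 - 1712 + 2893280) = 1289500 + 2891550 = 4181050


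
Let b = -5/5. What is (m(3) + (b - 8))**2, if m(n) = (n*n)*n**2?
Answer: 5184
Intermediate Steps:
b = -1 (b = -5*1/5 = -1)
m(n) = n**4 (m(n) = n**2*n**2 = n**4)
(m(3) + (b - 8))**2 = (3**4 + (-1 - 8))**2 = (81 - 9)**2 = 72**2 = 5184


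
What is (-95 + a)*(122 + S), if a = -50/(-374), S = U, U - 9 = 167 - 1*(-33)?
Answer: -5871940/187 ≈ -31401.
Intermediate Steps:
U = 209 (U = 9 + (167 - 1*(-33)) = 9 + (167 + 33) = 9 + 200 = 209)
S = 209
a = 25/187 (a = -50*(-1/374) = 25/187 ≈ 0.13369)
(-95 + a)*(122 + S) = (-95 + 25/187)*(122 + 209) = -17740/187*331 = -5871940/187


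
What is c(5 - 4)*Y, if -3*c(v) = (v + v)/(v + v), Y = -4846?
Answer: 4846/3 ≈ 1615.3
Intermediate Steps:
c(v) = -⅓ (c(v) = -(v + v)/(3*(v + v)) = -2*v/(3*(2*v)) = -2*v*1/(2*v)/3 = -⅓*1 = -⅓)
c(5 - 4)*Y = -⅓*(-4846) = 4846/3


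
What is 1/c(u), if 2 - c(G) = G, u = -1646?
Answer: 1/1648 ≈ 0.00060680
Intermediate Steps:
c(G) = 2 - G
1/c(u) = 1/(2 - 1*(-1646)) = 1/(2 + 1646) = 1/1648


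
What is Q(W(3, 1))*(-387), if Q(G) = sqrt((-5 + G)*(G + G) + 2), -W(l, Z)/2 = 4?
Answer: -387*sqrt(210) ≈ -5608.2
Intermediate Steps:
W(l, Z) = -8 (W(l, Z) = -2*4 = -8)
Q(G) = sqrt(2 + 2*G*(-5 + G)) (Q(G) = sqrt((-5 + G)*(2*G) + 2) = sqrt(2*G*(-5 + G) + 2) = sqrt(2 + 2*G*(-5 + G)))
Q(W(3, 1))*(-387) = sqrt(2 - 10*(-8) + 2*(-8)**2)*(-387) = sqrt(2 + 80 + 2*64)*(-387) = sqrt(2 + 80 + 128)*(-387) = sqrt(210)*(-387) = -387*sqrt(210)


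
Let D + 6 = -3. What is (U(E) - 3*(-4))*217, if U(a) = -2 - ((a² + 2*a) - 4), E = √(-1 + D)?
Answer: 5208 - 434*I*√10 ≈ 5208.0 - 1372.4*I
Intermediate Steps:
D = -9 (D = -6 - 3 = -9)
E = I*√10 (E = √(-1 - 9) = √(-10) = I*√10 ≈ 3.1623*I)
U(a) = 2 - a² - 2*a (U(a) = -2 - (-4 + a² + 2*a) = -2 + (4 - a² - 2*a) = 2 - a² - 2*a)
(U(E) - 3*(-4))*217 = ((2 - (I*√10)² - 2*I*√10) - 3*(-4))*217 = ((2 - 1*(-10) - 2*I*√10) + 12)*217 = ((2 + 10 - 2*I*√10) + 12)*217 = ((12 - 2*I*√10) + 12)*217 = (24 - 2*I*√10)*217 = 5208 - 434*I*√10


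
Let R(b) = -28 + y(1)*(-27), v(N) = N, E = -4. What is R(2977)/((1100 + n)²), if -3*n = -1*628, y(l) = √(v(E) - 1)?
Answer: -63/3857296 - 243*I*√5/15429184 ≈ -1.6333e-5 - 3.5217e-5*I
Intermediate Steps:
y(l) = I*√5 (y(l) = √(-4 - 1) = √(-5) = I*√5)
R(b) = -28 - 27*I*√5 (R(b) = -28 + (I*√5)*(-27) = -28 - 27*I*√5)
n = 628/3 (n = -(-1)*628/3 = -⅓*(-628) = 628/3 ≈ 209.33)
R(2977)/((1100 + n)²) = (-28 - 27*I*√5)/((1100 + 628/3)²) = (-28 - 27*I*√5)/((3928/3)²) = (-28 - 27*I*√5)/(15429184/9) = (-28 - 27*I*√5)*(9/15429184) = -63/3857296 - 243*I*√5/15429184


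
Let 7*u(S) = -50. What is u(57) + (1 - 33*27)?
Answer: -6280/7 ≈ -897.14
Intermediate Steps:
u(S) = -50/7 (u(S) = (1/7)*(-50) = -50/7)
u(57) + (1 - 33*27) = -50/7 + (1 - 33*27) = -50/7 + (1 - 891) = -50/7 - 890 = -6280/7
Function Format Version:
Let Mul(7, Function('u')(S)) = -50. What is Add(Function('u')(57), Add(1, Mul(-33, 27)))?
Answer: Rational(-6280, 7) ≈ -897.14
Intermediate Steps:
Function('u')(S) = Rational(-50, 7) (Function('u')(S) = Mul(Rational(1, 7), -50) = Rational(-50, 7))
Add(Function('u')(57), Add(1, Mul(-33, 27))) = Add(Rational(-50, 7), Add(1, Mul(-33, 27))) = Add(Rational(-50, 7), Add(1, -891)) = Add(Rational(-50, 7), -890) = Rational(-6280, 7)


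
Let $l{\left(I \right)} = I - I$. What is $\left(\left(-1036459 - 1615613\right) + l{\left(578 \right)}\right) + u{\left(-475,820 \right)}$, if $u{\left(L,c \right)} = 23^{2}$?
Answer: $-2651543$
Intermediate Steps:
$u{\left(L,c \right)} = 529$
$l{\left(I \right)} = 0$
$\left(\left(-1036459 - 1615613\right) + l{\left(578 \right)}\right) + u{\left(-475,820 \right)} = \left(\left(-1036459 - 1615613\right) + 0\right) + 529 = \left(-2652072 + 0\right) + 529 = -2652072 + 529 = -2651543$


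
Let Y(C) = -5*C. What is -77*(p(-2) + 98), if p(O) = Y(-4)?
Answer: -9086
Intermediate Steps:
p(O) = 20 (p(O) = -5*(-4) = 20)
-77*(p(-2) + 98) = -77*(20 + 98) = -77*118 = -9086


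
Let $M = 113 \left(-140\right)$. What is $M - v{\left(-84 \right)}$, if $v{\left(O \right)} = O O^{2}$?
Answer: $576884$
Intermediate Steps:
$v{\left(O \right)} = O^{3}$
$M = -15820$
$M - v{\left(-84 \right)} = -15820 - \left(-84\right)^{3} = -15820 - -592704 = -15820 + 592704 = 576884$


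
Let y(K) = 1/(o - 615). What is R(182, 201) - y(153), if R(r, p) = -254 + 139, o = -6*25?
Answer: -87974/765 ≈ -115.00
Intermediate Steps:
o = -150
y(K) = -1/765 (y(K) = 1/(-150 - 615) = 1/(-765) = -1/765)
R(r, p) = -115
R(182, 201) - y(153) = -115 - 1*(-1/765) = -115 + 1/765 = -87974/765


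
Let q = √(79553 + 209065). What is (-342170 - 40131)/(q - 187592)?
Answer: 35858304596/17595234923 + 382301*√288618/35190469846 ≈ 2.0438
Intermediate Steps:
q = √288618 ≈ 537.23
(-342170 - 40131)/(q - 187592) = (-342170 - 40131)/(√288618 - 187592) = -382301/(-187592 + √288618)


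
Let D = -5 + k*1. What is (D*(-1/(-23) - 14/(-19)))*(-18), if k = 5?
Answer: 0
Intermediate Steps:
D = 0 (D = -5 + 5*1 = -5 + 5 = 0)
(D*(-1/(-23) - 14/(-19)))*(-18) = (0*(-1/(-23) - 14/(-19)))*(-18) = (0*(-1*(-1/23) - 14*(-1/19)))*(-18) = (0*(1/23 + 14/19))*(-18) = (0*(341/437))*(-18) = 0*(-18) = 0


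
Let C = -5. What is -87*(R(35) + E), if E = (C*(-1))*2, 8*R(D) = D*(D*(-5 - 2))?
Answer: 739065/8 ≈ 92383.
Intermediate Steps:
R(D) = -7*D²/8 (R(D) = (D*(D*(-5 - 2)))/8 = (D*(D*(-7)))/8 = (D*(-7*D))/8 = (-7*D²)/8 = -7*D²/8)
E = 10 (E = -5*(-1)*2 = 5*2 = 10)
-87*(R(35) + E) = -87*(-7/8*35² + 10) = -87*(-7/8*1225 + 10) = -87*(-8575/8 + 10) = -87*(-8495/8) = 739065/8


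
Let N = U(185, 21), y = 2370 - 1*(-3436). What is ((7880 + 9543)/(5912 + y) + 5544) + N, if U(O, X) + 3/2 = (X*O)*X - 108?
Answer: 72836566/837 ≈ 87021.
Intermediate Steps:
y = 5806 (y = 2370 + 3436 = 5806)
U(O, X) = -219/2 + O*X² (U(O, X) = -3/2 + ((X*O)*X - 108) = -3/2 + ((O*X)*X - 108) = -3/2 + (O*X² - 108) = -3/2 + (-108 + O*X²) = -219/2 + O*X²)
N = 162951/2 (N = -219/2 + 185*21² = -219/2 + 185*441 = -219/2 + 81585 = 162951/2 ≈ 81476.)
((7880 + 9543)/(5912 + y) + 5544) + N = ((7880 + 9543)/(5912 + 5806) + 5544) + 162951/2 = (17423/11718 + 5544) + 162951/2 = (17423*(1/11718) + 5544) + 162951/2 = (2489/1674 + 5544) + 162951/2 = 9283145/1674 + 162951/2 = 72836566/837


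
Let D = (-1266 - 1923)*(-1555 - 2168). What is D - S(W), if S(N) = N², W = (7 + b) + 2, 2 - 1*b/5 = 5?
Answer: 11872611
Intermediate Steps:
b = -15 (b = 10 - 5*5 = 10 - 25 = -15)
W = -6 (W = (7 - 15) + 2 = -8 + 2 = -6)
D = 11872647 (D = -3189*(-3723) = 11872647)
D - S(W) = 11872647 - 1*(-6)² = 11872647 - 1*36 = 11872647 - 36 = 11872611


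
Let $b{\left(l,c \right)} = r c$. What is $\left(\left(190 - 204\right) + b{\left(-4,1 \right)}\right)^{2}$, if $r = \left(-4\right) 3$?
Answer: $676$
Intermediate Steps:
$r = -12$
$b{\left(l,c \right)} = - 12 c$
$\left(\left(190 - 204\right) + b{\left(-4,1 \right)}\right)^{2} = \left(\left(190 - 204\right) - 12\right)^{2} = \left(-14 - 12\right)^{2} = \left(-26\right)^{2} = 676$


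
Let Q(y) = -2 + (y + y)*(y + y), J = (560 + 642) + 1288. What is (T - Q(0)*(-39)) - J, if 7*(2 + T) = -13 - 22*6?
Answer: -18135/7 ≈ -2590.7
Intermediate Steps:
J = 2490 (J = 1202 + 1288 = 2490)
Q(y) = -2 + 4*y² (Q(y) = -2 + (2*y)*(2*y) = -2 + 4*y²)
T = -159/7 (T = -2 + (-13 - 22*6)/7 = -2 + (-13 - 132)/7 = -2 + (⅐)*(-145) = -2 - 145/7 = -159/7 ≈ -22.714)
(T - Q(0)*(-39)) - J = (-159/7 - (-2 + 4*0²)*(-39)) - 1*2490 = (-159/7 - (-2 + 4*0)*(-39)) - 2490 = (-159/7 - (-2 + 0)*(-39)) - 2490 = (-159/7 - (-2)*(-39)) - 2490 = (-159/7 - 1*78) - 2490 = (-159/7 - 78) - 2490 = -705/7 - 2490 = -18135/7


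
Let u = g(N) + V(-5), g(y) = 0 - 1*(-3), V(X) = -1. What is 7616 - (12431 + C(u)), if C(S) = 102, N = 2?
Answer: -4917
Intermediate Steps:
g(y) = 3 (g(y) = 0 + 3 = 3)
u = 2 (u = 3 - 1 = 2)
7616 - (12431 + C(u)) = 7616 - (12431 + 102) = 7616 - 1*12533 = 7616 - 12533 = -4917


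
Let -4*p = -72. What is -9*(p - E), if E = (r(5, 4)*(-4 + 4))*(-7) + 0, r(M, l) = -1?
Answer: -162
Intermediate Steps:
p = 18 (p = -¼*(-72) = 18)
E = 0 (E = -(-4 + 4)*(-7) + 0 = -1*0*(-7) + 0 = 0*(-7) + 0 = 0 + 0 = 0)
-9*(p - E) = -9*(18 - 1*0) = -9*(18 + 0) = -9*18 = -162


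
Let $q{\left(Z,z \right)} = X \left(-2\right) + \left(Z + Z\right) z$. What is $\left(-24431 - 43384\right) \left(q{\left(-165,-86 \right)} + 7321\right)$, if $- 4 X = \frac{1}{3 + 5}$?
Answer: $- \frac{38737080855}{16} \approx -2.4211 \cdot 10^{9}$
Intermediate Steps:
$X = - \frac{1}{32}$ ($X = - \frac{1}{4 \left(3 + 5\right)} = - \frac{1}{4 \cdot 8} = \left(- \frac{1}{4}\right) \frac{1}{8} = - \frac{1}{32} \approx -0.03125$)
$q{\left(Z,z \right)} = \frac{1}{16} + 2 Z z$ ($q{\left(Z,z \right)} = \left(- \frac{1}{32}\right) \left(-2\right) + \left(Z + Z\right) z = \frac{1}{16} + 2 Z z$)
$\left(-24431 - 43384\right) \left(q{\left(-165,-86 \right)} + 7321\right) = \left(-24431 - 43384\right) \left(\left(\frac{1}{16} + 2 \left(-165\right) \left(-86\right)\right) + 7321\right) = - 67815 \left(\left(\frac{1}{16} + 28380\right) + 7321\right) = - 67815 \left(\frac{454081}{16} + 7321\right) = \left(-67815\right) \frac{571217}{16} = - \frac{38737080855}{16}$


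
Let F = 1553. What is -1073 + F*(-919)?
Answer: -1428280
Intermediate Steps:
-1073 + F*(-919) = -1073 + 1553*(-919) = -1073 - 1427207 = -1428280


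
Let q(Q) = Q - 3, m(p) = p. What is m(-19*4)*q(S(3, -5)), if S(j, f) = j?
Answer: 0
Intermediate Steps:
q(Q) = -3 + Q
m(-19*4)*q(S(3, -5)) = (-19*4)*(-3 + 3) = -76*0 = 0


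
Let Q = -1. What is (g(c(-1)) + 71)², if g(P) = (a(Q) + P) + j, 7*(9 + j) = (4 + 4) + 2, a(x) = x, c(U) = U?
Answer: 184900/49 ≈ 3773.5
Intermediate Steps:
j = -53/7 (j = -9 + ((4 + 4) + 2)/7 = -9 + (8 + 2)/7 = -9 + (⅐)*10 = -9 + 10/7 = -53/7 ≈ -7.5714)
g(P) = -60/7 + P (g(P) = (-1 + P) - 53/7 = -60/7 + P)
(g(c(-1)) + 71)² = ((-60/7 - 1) + 71)² = (-67/7 + 71)² = (430/7)² = 184900/49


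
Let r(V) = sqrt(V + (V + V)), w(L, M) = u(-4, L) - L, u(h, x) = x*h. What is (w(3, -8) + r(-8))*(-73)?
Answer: 1095 - 146*I*sqrt(6) ≈ 1095.0 - 357.63*I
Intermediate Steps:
u(h, x) = h*x
w(L, M) = -5*L (w(L, M) = -4*L - L = -5*L)
r(V) = sqrt(3)*sqrt(V) (r(V) = sqrt(V + 2*V) = sqrt(3*V) = sqrt(3)*sqrt(V))
(w(3, -8) + r(-8))*(-73) = (-5*3 + sqrt(3)*sqrt(-8))*(-73) = (-15 + sqrt(3)*(2*I*sqrt(2)))*(-73) = (-15 + 2*I*sqrt(6))*(-73) = 1095 - 146*I*sqrt(6)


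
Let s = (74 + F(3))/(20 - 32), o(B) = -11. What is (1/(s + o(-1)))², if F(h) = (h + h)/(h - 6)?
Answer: 1/289 ≈ 0.0034602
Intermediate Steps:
F(h) = 2*h/(-6 + h) (F(h) = (2*h)/(-6 + h) = 2*h/(-6 + h))
s = -6 (s = (74 + 2*3/(-6 + 3))/(20 - 32) = (74 + 2*3/(-3))/(-12) = (74 + 2*3*(-⅓))*(-1/12) = (74 - 2)*(-1/12) = 72*(-1/12) = -6)
(1/(s + o(-1)))² = (1/(-6 - 11))² = (1/(-17))² = (-1/17)² = 1/289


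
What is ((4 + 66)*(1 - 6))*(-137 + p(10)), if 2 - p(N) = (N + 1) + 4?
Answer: 52500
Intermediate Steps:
p(N) = -3 - N (p(N) = 2 - ((N + 1) + 4) = 2 - ((1 + N) + 4) = 2 - (5 + N) = 2 + (-5 - N) = -3 - N)
((4 + 66)*(1 - 6))*(-137 + p(10)) = ((4 + 66)*(1 - 6))*(-137 + (-3 - 1*10)) = (70*(-5))*(-137 + (-3 - 10)) = -350*(-137 - 13) = -350*(-150) = 52500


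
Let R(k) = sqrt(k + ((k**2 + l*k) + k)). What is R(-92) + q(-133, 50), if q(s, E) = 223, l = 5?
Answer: 223 + 2*sqrt(1955) ≈ 311.43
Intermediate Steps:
R(k) = sqrt(k**2 + 7*k) (R(k) = sqrt(k + ((k**2 + 5*k) + k)) = sqrt(k + (k**2 + 6*k)) = sqrt(k**2 + 7*k))
R(-92) + q(-133, 50) = sqrt(-92*(7 - 92)) + 223 = sqrt(-92*(-85)) + 223 = sqrt(7820) + 223 = 2*sqrt(1955) + 223 = 223 + 2*sqrt(1955)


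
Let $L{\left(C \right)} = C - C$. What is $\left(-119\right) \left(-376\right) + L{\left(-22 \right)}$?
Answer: $44744$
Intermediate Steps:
$L{\left(C \right)} = 0$
$\left(-119\right) \left(-376\right) + L{\left(-22 \right)} = \left(-119\right) \left(-376\right) + 0 = 44744 + 0 = 44744$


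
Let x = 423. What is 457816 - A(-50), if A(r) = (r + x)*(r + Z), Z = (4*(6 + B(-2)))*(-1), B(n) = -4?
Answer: 479450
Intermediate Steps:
Z = -8 (Z = (4*(6 - 4))*(-1) = (4*2)*(-1) = 8*(-1) = -8)
A(r) = (-8 + r)*(423 + r) (A(r) = (r + 423)*(r - 8) = (423 + r)*(-8 + r) = (-8 + r)*(423 + r))
457816 - A(-50) = 457816 - (-3384 + (-50)² + 415*(-50)) = 457816 - (-3384 + 2500 - 20750) = 457816 - 1*(-21634) = 457816 + 21634 = 479450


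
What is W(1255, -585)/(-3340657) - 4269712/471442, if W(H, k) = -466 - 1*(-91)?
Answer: -7131733245017/787463008697 ≈ -9.0566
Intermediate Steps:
W(H, k) = -375 (W(H, k) = -466 + 91 = -375)
W(1255, -585)/(-3340657) - 4269712/471442 = -375/(-3340657) - 4269712/471442 = -375*(-1/3340657) - 4269712*1/471442 = 375/3340657 - 2134856/235721 = -7131733245017/787463008697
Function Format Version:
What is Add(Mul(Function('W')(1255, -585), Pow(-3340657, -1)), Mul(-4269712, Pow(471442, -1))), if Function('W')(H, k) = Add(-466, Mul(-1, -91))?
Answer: Rational(-7131733245017, 787463008697) ≈ -9.0566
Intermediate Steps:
Function('W')(H, k) = -375 (Function('W')(H, k) = Add(-466, 91) = -375)
Add(Mul(Function('W')(1255, -585), Pow(-3340657, -1)), Mul(-4269712, Pow(471442, -1))) = Add(Mul(-375, Pow(-3340657, -1)), Mul(-4269712, Pow(471442, -1))) = Add(Mul(-375, Rational(-1, 3340657)), Mul(-4269712, Rational(1, 471442))) = Add(Rational(375, 3340657), Rational(-2134856, 235721)) = Rational(-7131733245017, 787463008697)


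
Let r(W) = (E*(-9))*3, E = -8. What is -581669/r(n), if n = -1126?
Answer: -581669/216 ≈ -2692.9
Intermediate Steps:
r(W) = 216 (r(W) = -8*(-9)*3 = 72*3 = 216)
-581669/r(n) = -581669/216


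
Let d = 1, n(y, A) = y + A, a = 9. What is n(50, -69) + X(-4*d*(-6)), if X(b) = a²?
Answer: 62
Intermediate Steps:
n(y, A) = A + y
X(b) = 81 (X(b) = 9² = 81)
n(50, -69) + X(-4*d*(-6)) = (-69 + 50) + 81 = -19 + 81 = 62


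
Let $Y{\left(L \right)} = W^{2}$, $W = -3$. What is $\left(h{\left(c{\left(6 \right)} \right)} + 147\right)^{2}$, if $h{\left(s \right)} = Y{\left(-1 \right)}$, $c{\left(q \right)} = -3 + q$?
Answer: $24336$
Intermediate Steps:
$Y{\left(L \right)} = 9$ ($Y{\left(L \right)} = \left(-3\right)^{2} = 9$)
$h{\left(s \right)} = 9$
$\left(h{\left(c{\left(6 \right)} \right)} + 147\right)^{2} = \left(9 + 147\right)^{2} = 156^{2} = 24336$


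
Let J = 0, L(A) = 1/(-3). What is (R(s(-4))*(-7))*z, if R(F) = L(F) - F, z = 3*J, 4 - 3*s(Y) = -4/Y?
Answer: 0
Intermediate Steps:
s(Y) = 4/3 + 4/(3*Y) (s(Y) = 4/3 - (-4)/(3*Y) = 4/3 + 4/(3*Y))
L(A) = -⅓
z = 0 (z = 3*0 = 0)
R(F) = -⅓ - F
(R(s(-4))*(-7))*z = ((-⅓ - 4*(1 - 4)/(3*(-4)))*(-7))*0 = ((-⅓ - 4*(-1)*(-3)/(3*4))*(-7))*0 = ((-⅓ - 1*1)*(-7))*0 = ((-⅓ - 1)*(-7))*0 = -4/3*(-7)*0 = (28/3)*0 = 0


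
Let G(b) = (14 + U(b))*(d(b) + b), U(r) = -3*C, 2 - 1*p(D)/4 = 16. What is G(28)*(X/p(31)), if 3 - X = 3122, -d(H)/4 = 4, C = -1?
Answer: 159069/14 ≈ 11362.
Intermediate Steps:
d(H) = -16 (d(H) = -4*4 = -16)
X = -3119 (X = 3 - 1*3122 = 3 - 3122 = -3119)
p(D) = -56 (p(D) = 8 - 4*16 = 8 - 64 = -56)
U(r) = 3 (U(r) = -3*(-1) = 3)
G(b) = -272 + 17*b (G(b) = (14 + 3)*(-16 + b) = 17*(-16 + b) = -272 + 17*b)
G(28)*(X/p(31)) = (-272 + 17*28)*(-3119/(-56)) = (-272 + 476)*(-3119*(-1/56)) = 204*(3119/56) = 159069/14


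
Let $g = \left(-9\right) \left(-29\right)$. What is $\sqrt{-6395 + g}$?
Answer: $i \sqrt{6134} \approx 78.32 i$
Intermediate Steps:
$g = 261$
$\sqrt{-6395 + g} = \sqrt{-6395 + 261} = \sqrt{-6134} = i \sqrt{6134}$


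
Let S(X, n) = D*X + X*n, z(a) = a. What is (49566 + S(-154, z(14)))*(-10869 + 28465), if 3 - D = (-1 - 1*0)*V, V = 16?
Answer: 782740464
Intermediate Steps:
D = 19 (D = 3 - (-1 - 1*0)*16 = 3 - (-1 + 0)*16 = 3 - (-1)*16 = 3 - 1*(-16) = 3 + 16 = 19)
S(X, n) = 19*X + X*n
(49566 + S(-154, z(14)))*(-10869 + 28465) = (49566 - 154*(19 + 14))*(-10869 + 28465) = (49566 - 154*33)*17596 = (49566 - 5082)*17596 = 44484*17596 = 782740464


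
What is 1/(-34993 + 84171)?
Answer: 1/49178 ≈ 2.0334e-5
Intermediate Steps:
1/(-34993 + 84171) = 1/49178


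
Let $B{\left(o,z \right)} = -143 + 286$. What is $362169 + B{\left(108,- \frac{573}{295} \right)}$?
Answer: $362312$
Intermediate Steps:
$B{\left(o,z \right)} = 143$
$362169 + B{\left(108,- \frac{573}{295} \right)} = 362169 + 143 = 362312$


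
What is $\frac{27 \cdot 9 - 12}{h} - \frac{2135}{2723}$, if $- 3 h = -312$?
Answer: $\frac{58139}{40456} \approx 1.4371$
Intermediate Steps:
$h = 104$ ($h = \left(- \frac{1}{3}\right) \left(-312\right) = 104$)
$\frac{27 \cdot 9 - 12}{h} - \frac{2135}{2723} = \frac{27 \cdot 9 - 12}{104} - \frac{2135}{2723} = \left(243 - 12\right) \frac{1}{104} - \frac{305}{389} = 231 \cdot \frac{1}{104} - \frac{305}{389} = \frac{231}{104} - \frac{305}{389} = \frac{58139}{40456}$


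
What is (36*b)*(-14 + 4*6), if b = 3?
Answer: 1080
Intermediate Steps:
(36*b)*(-14 + 4*6) = (36*3)*(-14 + 4*6) = 108*(-14 + 24) = 108*10 = 1080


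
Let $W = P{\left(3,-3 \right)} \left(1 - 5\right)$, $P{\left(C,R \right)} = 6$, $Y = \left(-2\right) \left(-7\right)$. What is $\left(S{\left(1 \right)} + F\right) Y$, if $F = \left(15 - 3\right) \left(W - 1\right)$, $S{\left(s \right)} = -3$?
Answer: $-4242$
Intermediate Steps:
$Y = 14$
$W = -24$ ($W = 6 \left(1 - 5\right) = 6 \left(-4\right) = -24$)
$F = -300$ ($F = \left(15 - 3\right) \left(-24 - 1\right) = 12 \left(-25\right) = -300$)
$\left(S{\left(1 \right)} + F\right) Y = \left(-3 - 300\right) 14 = \left(-303\right) 14 = -4242$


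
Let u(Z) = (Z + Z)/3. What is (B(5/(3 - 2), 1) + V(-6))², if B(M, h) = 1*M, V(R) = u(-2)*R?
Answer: 169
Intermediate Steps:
u(Z) = 2*Z/3 (u(Z) = (2*Z)/3 = 2*Z/3)
V(R) = -4*R/3 (V(R) = ((⅔)*(-2))*R = -4*R/3)
B(M, h) = M
(B(5/(3 - 2), 1) + V(-6))² = (5/(3 - 2) - 4/3*(-6))² = (5/1 + 8)² = (5*1 + 8)² = (5 + 8)² = 13² = 169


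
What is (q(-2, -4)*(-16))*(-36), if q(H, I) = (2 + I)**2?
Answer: 2304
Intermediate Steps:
(q(-2, -4)*(-16))*(-36) = ((2 - 4)**2*(-16))*(-36) = ((-2)**2*(-16))*(-36) = (4*(-16))*(-36) = -64*(-36) = 2304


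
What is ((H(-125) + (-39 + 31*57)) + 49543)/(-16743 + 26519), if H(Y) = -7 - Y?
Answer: 3953/752 ≈ 5.2566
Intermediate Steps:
((H(-125) + (-39 + 31*57)) + 49543)/(-16743 + 26519) = (((-7 - 1*(-125)) + (-39 + 31*57)) + 49543)/(-16743 + 26519) = (((-7 + 125) + (-39 + 1767)) + 49543)/9776 = ((118 + 1728) + 49543)*(1/9776) = (1846 + 49543)*(1/9776) = 51389*(1/9776) = 3953/752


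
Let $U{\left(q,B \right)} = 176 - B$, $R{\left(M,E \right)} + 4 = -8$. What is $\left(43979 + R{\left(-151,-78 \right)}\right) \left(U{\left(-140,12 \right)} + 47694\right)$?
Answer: $2104172686$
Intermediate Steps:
$R{\left(M,E \right)} = -12$ ($R{\left(M,E \right)} = -4 - 8 = -12$)
$\left(43979 + R{\left(-151,-78 \right)}\right) \left(U{\left(-140,12 \right)} + 47694\right) = \left(43979 - 12\right) \left(\left(176 - 12\right) + 47694\right) = 43967 \left(\left(176 - 12\right) + 47694\right) = 43967 \left(164 + 47694\right) = 43967 \cdot 47858 = 2104172686$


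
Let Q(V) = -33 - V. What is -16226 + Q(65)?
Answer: -16324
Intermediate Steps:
-16226 + Q(65) = -16226 + (-33 - 1*65) = -16226 + (-33 - 65) = -16226 - 98 = -16324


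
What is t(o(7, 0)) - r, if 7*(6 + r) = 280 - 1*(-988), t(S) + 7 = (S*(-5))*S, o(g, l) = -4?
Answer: -1835/7 ≈ -262.14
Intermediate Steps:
t(S) = -7 - 5*S² (t(S) = -7 + (S*(-5))*S = -7 + (-5*S)*S = -7 - 5*S²)
r = 1226/7 (r = -6 + (280 - 1*(-988))/7 = -6 + (280 + 988)/7 = -6 + (⅐)*1268 = -6 + 1268/7 = 1226/7 ≈ 175.14)
t(o(7, 0)) - r = (-7 - 5*(-4)²) - 1*1226/7 = (-7 - 5*16) - 1226/7 = (-7 - 80) - 1226/7 = -87 - 1226/7 = -1835/7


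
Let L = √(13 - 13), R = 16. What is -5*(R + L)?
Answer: -80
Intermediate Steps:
L = 0 (L = √0 = 0)
-5*(R + L) = -5*(16 + 0) = -5*16 = -80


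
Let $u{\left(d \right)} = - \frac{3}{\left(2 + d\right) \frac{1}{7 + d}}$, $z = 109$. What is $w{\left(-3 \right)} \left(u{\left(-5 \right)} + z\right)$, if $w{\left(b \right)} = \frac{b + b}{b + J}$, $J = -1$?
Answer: $\frac{333}{2} \approx 166.5$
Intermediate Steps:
$w{\left(b \right)} = \frac{2 b}{-1 + b}$ ($w{\left(b \right)} = \frac{b + b}{b - 1} = \frac{2 b}{-1 + b}$)
$u{\left(d \right)} = - \frac{3 \left(7 + d\right)}{2 + d}$ ($u{\left(d \right)} = - \frac{3}{\frac{1}{7 + d} \left(2 + d\right)} = - 3 \frac{7 + d}{2 + d} = - \frac{3 \left(7 + d\right)}{2 + d}$)
$w{\left(-3 \right)} \left(u{\left(-5 \right)} + z\right) = 2 \left(-3\right) \frac{1}{-1 - 3} \left(\frac{3 \left(-7 - -5\right)}{2 - 5} + 109\right) = 2 \left(-3\right) \frac{1}{-4} \left(\frac{3 \left(-7 + 5\right)}{-3} + 109\right) = 2 \left(-3\right) \left(- \frac{1}{4}\right) \left(3 \left(- \frac{1}{3}\right) \left(-2\right) + 109\right) = \frac{3 \left(2 + 109\right)}{2} = \frac{3}{2} \cdot 111 = \frac{333}{2}$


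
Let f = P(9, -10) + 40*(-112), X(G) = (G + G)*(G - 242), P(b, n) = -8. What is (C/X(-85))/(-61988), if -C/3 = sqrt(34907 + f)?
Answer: sqrt(30419)/1148637640 ≈ 1.5184e-7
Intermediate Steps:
X(G) = 2*G*(-242 + G) (X(G) = (2*G)*(-242 + G) = 2*G*(-242 + G))
f = -4488 (f = -8 + 40*(-112) = -8 - 4480 = -4488)
C = -3*sqrt(30419) (C = -3*sqrt(34907 - 4488) = -3*sqrt(30419) ≈ -523.23)
(C/X(-85))/(-61988) = ((-3*sqrt(30419))/((2*(-85)*(-242 - 85))))/(-61988) = ((-3*sqrt(30419))/((2*(-85)*(-327))))*(-1/61988) = (-3*sqrt(30419)/55590)*(-1/61988) = (-3*sqrt(30419)*(1/55590))*(-1/61988) = -sqrt(30419)/18530*(-1/61988) = sqrt(30419)/1148637640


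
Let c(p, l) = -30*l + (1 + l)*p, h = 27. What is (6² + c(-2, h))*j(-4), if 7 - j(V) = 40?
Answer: 27390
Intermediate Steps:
j(V) = -33 (j(V) = 7 - 1*40 = 7 - 40 = -33)
c(p, l) = -30*l + p*(1 + l)
(6² + c(-2, h))*j(-4) = (6² + (-2 - 30*27 + 27*(-2)))*(-33) = (36 + (-2 - 810 - 54))*(-33) = (36 - 866)*(-33) = -830*(-33) = 27390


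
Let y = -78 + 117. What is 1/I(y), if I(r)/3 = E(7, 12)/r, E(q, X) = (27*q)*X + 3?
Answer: 13/2271 ≈ 0.0057243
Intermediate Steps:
y = 39
E(q, X) = 3 + 27*X*q (E(q, X) = 27*X*q + 3 = 3 + 27*X*q)
I(r) = 6813/r (I(r) = 3*((3 + 27*12*7)/r) = 3*((3 + 2268)/r) = 3*(2271/r) = 6813/r)
1/I(y) = 1/(6813/39) = 1/(6813*(1/39)) = 1/(2271/13) = 13/2271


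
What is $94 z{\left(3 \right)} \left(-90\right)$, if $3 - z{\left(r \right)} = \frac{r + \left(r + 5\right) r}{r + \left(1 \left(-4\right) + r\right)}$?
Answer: $88830$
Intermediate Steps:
$z{\left(r \right)} = 3 - \frac{r + r \left(5 + r\right)}{-4 + 2 r}$ ($z{\left(r \right)} = 3 - \frac{r + \left(r + 5\right) r}{r + \left(1 \left(-4\right) + r\right)} = 3 - \frac{r + \left(5 + r\right) r}{r + \left(-4 + r\right)} = 3 - \frac{r + r \left(5 + r\right)}{-4 + 2 r}$)
$94 z{\left(3 \right)} \left(-90\right) = 94 \frac{-12 - 3^{2}}{2 \left(-2 + 3\right)} \left(-90\right) = 94 \frac{-12 - 9}{2 \cdot 1} \left(-90\right) = 94 \cdot \frac{1}{2} \cdot 1 \left(-12 - 9\right) \left(-90\right) = 94 \cdot \frac{1}{2} \cdot 1 \left(-21\right) \left(-90\right) = 94 \left(- \frac{21}{2}\right) \left(-90\right) = \left(-987\right) \left(-90\right) = 88830$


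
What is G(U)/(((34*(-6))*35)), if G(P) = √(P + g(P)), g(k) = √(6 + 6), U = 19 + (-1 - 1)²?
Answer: -√(23 + 2*√3)/7140 ≈ -0.00072049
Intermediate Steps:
U = 23 (U = 19 + (-2)² = 19 + 4 = 23)
g(k) = 2*√3 (g(k) = √12 = 2*√3)
G(P) = √(P + 2*√3)
G(U)/(((34*(-6))*35)) = √(23 + 2*√3)/(((34*(-6))*35)) = √(23 + 2*√3)/((-204*35)) = √(23 + 2*√3)/(-7140) = √(23 + 2*√3)*(-1/7140) = -√(23 + 2*√3)/7140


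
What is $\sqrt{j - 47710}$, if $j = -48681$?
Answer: $i \sqrt{96391} \approx 310.47 i$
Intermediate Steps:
$\sqrt{j - 47710} = \sqrt{-48681 - 47710} = \sqrt{-96391} = i \sqrt{96391}$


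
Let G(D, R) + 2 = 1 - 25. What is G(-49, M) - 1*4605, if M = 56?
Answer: -4631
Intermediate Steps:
G(D, R) = -26 (G(D, R) = -2 + (1 - 25) = -2 - 24 = -26)
G(-49, M) - 1*4605 = -26 - 1*4605 = -26 - 4605 = -4631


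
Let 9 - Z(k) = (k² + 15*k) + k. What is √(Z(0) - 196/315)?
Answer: √1885/15 ≈ 2.8944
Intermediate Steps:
Z(k) = 9 - k² - 16*k (Z(k) = 9 - ((k² + 15*k) + k) = 9 - (k² + 16*k) = 9 + (-k² - 16*k) = 9 - k² - 16*k)
√(Z(0) - 196/315) = √((9 - 1*0² - 16*0) - 196/315) = √((9 - 1*0 + 0) - 196*1/315) = √((9 + 0 + 0) - 28/45) = √(9 - 28/45) = √(377/45) = √1885/15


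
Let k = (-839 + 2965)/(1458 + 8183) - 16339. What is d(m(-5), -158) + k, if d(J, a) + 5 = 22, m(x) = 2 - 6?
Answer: -157358276/9641 ≈ -16322.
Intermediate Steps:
m(x) = -4
d(J, a) = 17 (d(J, a) = -5 + 22 = 17)
k = -157522173/9641 (k = 2126/9641 - 16339 = -157522173/9641 ≈ -16339.)
d(m(-5), -158) + k = 17 - 157522173/9641 = -157358276/9641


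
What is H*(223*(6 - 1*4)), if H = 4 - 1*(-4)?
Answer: 3568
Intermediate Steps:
H = 8 (H = 4 + 4 = 8)
H*(223*(6 - 1*4)) = 8*(223*(6 - 1*4)) = 8*(223*(6 - 4)) = 8*(223*2) = 8*446 = 3568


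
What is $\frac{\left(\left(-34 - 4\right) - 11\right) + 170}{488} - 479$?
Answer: $- \frac{233631}{488} \approx -478.75$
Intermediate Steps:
$\frac{\left(\left(-34 - 4\right) - 11\right) + 170}{488} - 479 = \left(\left(\left(-34 - 4\right) - 11\right) + 170\right) \frac{1}{488} - 479 = \left(\left(-38 - 11\right) + 170\right) \frac{1}{488} - 479 = \left(-49 + 170\right) \frac{1}{488} - 479 = 121 \cdot \frac{1}{488} - 479 = \frac{121}{488} - 479 = - \frac{233631}{488}$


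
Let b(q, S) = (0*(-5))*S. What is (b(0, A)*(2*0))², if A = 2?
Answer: 0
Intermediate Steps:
b(q, S) = 0 (b(q, S) = 0*S = 0)
(b(0, A)*(2*0))² = (0*(2*0))² = (0*0)² = 0² = 0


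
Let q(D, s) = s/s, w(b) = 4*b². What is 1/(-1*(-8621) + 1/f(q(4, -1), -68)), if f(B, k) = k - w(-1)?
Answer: 72/620711 ≈ 0.00011600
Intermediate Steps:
q(D, s) = 1
f(B, k) = -4 + k (f(B, k) = k - 4*(-1)² = k - 4 = -4 + k)
1/(-1*(-8621) + 1/f(q(4, -1), -68)) = 1/(-1*(-8621) + 1/(-4 - 68)) = 1/(8621 + 1/(-72)) = 1/(8621 - 1/72) = 1/(620711/72) = 72/620711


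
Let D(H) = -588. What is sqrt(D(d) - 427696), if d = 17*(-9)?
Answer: 2*I*sqrt(107071) ≈ 654.43*I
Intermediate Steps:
d = -153
sqrt(D(d) - 427696) = sqrt(-588 - 427696) = sqrt(-428284) = 2*I*sqrt(107071)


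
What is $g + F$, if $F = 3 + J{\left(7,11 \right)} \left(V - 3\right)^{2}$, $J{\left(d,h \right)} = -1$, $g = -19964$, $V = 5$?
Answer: $-19965$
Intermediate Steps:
$F = -1$ ($F = 3 - \left(5 - 3\right)^{2} = 3 - 2^{2} = 3 - 4 = -1$)
$g + F = -19964 - 1 = -19965$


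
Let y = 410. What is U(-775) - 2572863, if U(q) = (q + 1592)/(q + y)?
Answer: -939095812/365 ≈ -2.5729e+6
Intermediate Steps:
U(q) = (1592 + q)/(410 + q) (U(q) = (q + 1592)/(q + 410) = (1592 + q)/(410 + q))
U(-775) - 2572863 = (1592 - 775)/(410 - 775) - 2572863 = 817/(-365) - 2572863 = -1/365*817 - 2572863 = -817/365 - 2572863 = -939095812/365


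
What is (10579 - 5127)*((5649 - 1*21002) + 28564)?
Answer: 72026372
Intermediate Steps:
(10579 - 5127)*((5649 - 1*21002) + 28564) = 5452*((5649 - 21002) + 28564) = 5452*(-15353 + 28564) = 5452*13211 = 72026372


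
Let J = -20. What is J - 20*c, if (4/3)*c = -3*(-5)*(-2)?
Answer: 430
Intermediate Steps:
c = -45/2 (c = 3*(-3*(-5)*(-2))/4 = 3*(15*(-2))/4 = (¾)*(-30) = -45/2 ≈ -22.500)
J - 20*c = -20 - 20*(-45/2) = -20 + 450 = 430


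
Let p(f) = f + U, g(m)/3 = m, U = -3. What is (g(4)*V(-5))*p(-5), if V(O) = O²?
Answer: -2400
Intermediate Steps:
g(m) = 3*m
p(f) = -3 + f (p(f) = f - 3 = -3 + f)
(g(4)*V(-5))*p(-5) = ((3*4)*(-5)²)*(-3 - 5) = (12*25)*(-8) = 300*(-8) = -2400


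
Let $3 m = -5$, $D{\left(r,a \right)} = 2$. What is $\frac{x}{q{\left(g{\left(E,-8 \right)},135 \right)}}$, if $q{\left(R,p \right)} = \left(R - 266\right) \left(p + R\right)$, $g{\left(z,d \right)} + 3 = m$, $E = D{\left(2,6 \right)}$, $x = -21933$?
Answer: $\frac{197397}{317492} \approx 0.62174$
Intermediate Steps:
$E = 2$
$m = - \frac{5}{3}$ ($m = \frac{1}{3} \left(-5\right) = - \frac{5}{3} \approx -1.6667$)
$g{\left(z,d \right)} = - \frac{14}{3}$ ($g{\left(z,d \right)} = -3 - \frac{5}{3} = - \frac{14}{3}$)
$q{\left(R,p \right)} = \left(-266 + R\right) \left(R + p\right)$
$\frac{x}{q{\left(g{\left(E,-8 \right)},135 \right)}} = - \frac{21933}{\left(- \frac{14}{3}\right)^{2} - - \frac{3724}{3} - 35910 - 630} = - \frac{21933}{\frac{196}{9} + \frac{3724}{3} - 35910 - 630} = - \frac{21933}{- \frac{317492}{9}} = \left(-21933\right) \left(- \frac{9}{317492}\right) = \frac{197397}{317492}$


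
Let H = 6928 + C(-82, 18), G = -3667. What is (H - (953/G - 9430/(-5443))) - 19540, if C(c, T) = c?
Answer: -253395044445/19959481 ≈ -12695.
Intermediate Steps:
H = 6846 (H = 6928 - 82 = 6846)
(H - (953/G - 9430/(-5443))) - 19540 = (6846 - (953/(-3667) - 9430/(-5443))) - 19540 = (6846 - (953*(-1/3667) - 9430*(-1/5443))) - 19540 = (6846 - (-953/3667 + 9430/5443)) - 19540 = (6846 - 1*29392631/19959481) - 19540 = (6846 - 29392631/19959481) - 19540 = 136613214295/19959481 - 19540 = -253395044445/19959481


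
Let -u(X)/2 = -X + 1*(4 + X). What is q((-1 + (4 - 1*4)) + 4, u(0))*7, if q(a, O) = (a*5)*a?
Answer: 315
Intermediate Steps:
u(X) = -8 (u(X) = -2*(-X + 1*(4 + X)) = -2*(-X + (4 + X)) = -2*4 = -8)
q(a, O) = 5*a² (q(a, O) = (5*a)*a = 5*a²)
q((-1 + (4 - 1*4)) + 4, u(0))*7 = (5*((-1 + (4 - 1*4)) + 4)²)*7 = (5*((-1 + (4 - 4)) + 4)²)*7 = (5*((-1 + 0) + 4)²)*7 = (5*(-1 + 4)²)*7 = (5*3²)*7 = (5*9)*7 = 45*7 = 315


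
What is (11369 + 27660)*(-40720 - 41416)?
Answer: -3205685944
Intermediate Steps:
(11369 + 27660)*(-40720 - 41416) = 39029*(-82136) = -3205685944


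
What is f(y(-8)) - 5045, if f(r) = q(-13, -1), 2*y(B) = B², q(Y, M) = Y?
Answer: -5058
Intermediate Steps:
y(B) = B²/2
f(r) = -13
f(y(-8)) - 5045 = -13 - 5045 = -5058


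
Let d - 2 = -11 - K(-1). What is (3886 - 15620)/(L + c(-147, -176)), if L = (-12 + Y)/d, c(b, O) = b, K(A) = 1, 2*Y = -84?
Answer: 29335/354 ≈ 82.867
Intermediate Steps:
Y = -42 (Y = (½)*(-84) = -42)
d = -10 (d = 2 + (-11 - 1*1) = 2 + (-11 - 1) = 2 - 12 = -10)
L = 27/5 (L = (-12 - 42)/(-10) = -⅒*(-54) = 27/5 ≈ 5.4000)
(3886 - 15620)/(L + c(-147, -176)) = (3886 - 15620)/(27/5 - 147) = -11734/(-708/5) = -11734*(-5/708) = 29335/354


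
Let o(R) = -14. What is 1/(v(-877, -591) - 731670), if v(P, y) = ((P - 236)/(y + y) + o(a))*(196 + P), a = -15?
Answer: -394/284774235 ≈ -1.3836e-6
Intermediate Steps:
v(P, y) = (-14 + (-236 + P)/(2*y))*(196 + P) (v(P, y) = ((P - 236)/(y + y) - 14)*(196 + P) = ((-236 + P)/((2*y)) - 14)*(196 + P) = ((-236 + P)*(1/(2*y)) - 14)*(196 + P) = ((-236 + P)/(2*y) - 14)*(196 + P) = (-14 + (-236 + P)/(2*y))*(196 + P))
1/(v(-877, -591) - 731670) = 1/((½)*(-46256 + (-877)² - 40*(-877) - 28*(-591)*(196 - 877))/(-591) - 731670) = 1/((½)*(-1/591)*(-46256 + 769129 + 35080 - 28*(-591)*(-681)) - 731670) = 1/((½)*(-1/591)*(-46256 + 769129 + 35080 - 11269188) - 731670) = 1/((½)*(-1/591)*(-10511235) - 731670) = 1/(3503745/394 - 731670) = 1/(-284774235/394) = -394/284774235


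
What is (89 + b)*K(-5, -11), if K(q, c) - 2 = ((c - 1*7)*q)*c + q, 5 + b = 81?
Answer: -163845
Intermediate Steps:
b = 76 (b = -5 + 81 = 76)
K(q, c) = 2 + q + c*q*(-7 + c) (K(q, c) = 2 + (((c - 1*7)*q)*c + q) = 2 + (((c - 7)*q)*c + q) = 2 + (((-7 + c)*q)*c + q) = 2 + ((q*(-7 + c))*c + q) = 2 + (c*q*(-7 + c) + q) = 2 + (q + c*q*(-7 + c)) = 2 + q + c*q*(-7 + c))
(89 + b)*K(-5, -11) = (89 + 76)*(2 - 5 - 5*(-11)**2 - 7*(-11)*(-5)) = 165*(2 - 5 - 5*121 - 385) = 165*(2 - 5 - 605 - 385) = 165*(-993) = -163845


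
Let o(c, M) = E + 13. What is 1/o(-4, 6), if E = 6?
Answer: 1/19 ≈ 0.052632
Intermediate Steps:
o(c, M) = 19 (o(c, M) = 6 + 13 = 19)
1/o(-4, 6) = 1/19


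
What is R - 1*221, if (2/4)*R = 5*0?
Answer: -221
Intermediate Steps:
R = 0 (R = 2*(5*0) = 2*0 = 0)
R - 1*221 = 0 - 1*221 = 0 - 221 = -221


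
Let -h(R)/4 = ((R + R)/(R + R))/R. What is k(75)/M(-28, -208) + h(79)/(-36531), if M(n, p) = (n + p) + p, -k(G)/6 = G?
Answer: 216446471/213560226 ≈ 1.0135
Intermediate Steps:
k(G) = -6*G
M(n, p) = n + 2*p
h(R) = -4/R (h(R) = -4*(R + R)/(R + R)/R = -4*(2*R)/((2*R))/R = -4*(2*R)*(1/(2*R))/R = -4/R)
k(75)/M(-28, -208) + h(79)/(-36531) = (-6*75)/(-28 + 2*(-208)) - 4/79/(-36531) = -450/(-28 - 416) - 4*1/79*(-1/36531) = -450/(-444) - 4/79*(-1/36531) = -450*(-1/444) + 4/2885949 = 75/74 + 4/2885949 = 216446471/213560226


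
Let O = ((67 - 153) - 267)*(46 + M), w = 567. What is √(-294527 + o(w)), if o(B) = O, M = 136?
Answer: I*√358773 ≈ 598.98*I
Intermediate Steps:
O = -64246 (O = ((67 - 153) - 267)*(46 + 136) = (-86 - 267)*182 = -353*182 = -64246)
o(B) = -64246
√(-294527 + o(w)) = √(-294527 - 64246) = √(-358773) = I*√358773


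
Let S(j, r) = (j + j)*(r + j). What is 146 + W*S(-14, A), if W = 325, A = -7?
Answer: 191246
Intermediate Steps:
S(j, r) = 2*j*(j + r) (S(j, r) = (2*j)*(j + r) = 2*j*(j + r))
146 + W*S(-14, A) = 146 + 325*(2*(-14)*(-14 - 7)) = 146 + 325*(2*(-14)*(-21)) = 146 + 325*588 = 146 + 191100 = 191246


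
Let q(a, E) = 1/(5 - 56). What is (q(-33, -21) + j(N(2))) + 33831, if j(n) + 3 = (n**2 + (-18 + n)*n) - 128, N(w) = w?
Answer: 1717271/51 ≈ 33672.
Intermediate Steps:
q(a, E) = -1/51 (q(a, E) = 1/(-51) = -1/51)
j(n) = -131 + n**2 + n*(-18 + n) (j(n) = -3 + ((n**2 + (-18 + n)*n) - 128) = -3 + ((n**2 + n*(-18 + n)) - 128) = -3 + (-128 + n**2 + n*(-18 + n)) = -131 + n**2 + n*(-18 + n))
(q(-33, -21) + j(N(2))) + 33831 = (-1/51 + (-131 - 18*2 + 2*2**2)) + 33831 = (-1/51 + (-131 - 36 + 2*4)) + 33831 = (-1/51 + (-131 - 36 + 8)) + 33831 = (-1/51 - 159) + 33831 = -8110/51 + 33831 = 1717271/51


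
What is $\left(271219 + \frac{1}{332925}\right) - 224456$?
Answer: $\frac{15568571776}{332925} \approx 46763.0$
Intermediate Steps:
$\left(271219 + \frac{1}{332925}\right) - 224456 = \frac{90295585576}{332925} - 224456 = \frac{15568571776}{332925}$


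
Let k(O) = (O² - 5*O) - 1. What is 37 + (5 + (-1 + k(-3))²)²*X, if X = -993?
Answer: -237447116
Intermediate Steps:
k(O) = -1 + O² - 5*O
37 + (5 + (-1 + k(-3))²)²*X = 37 + (5 + (-1 + (-1 + (-3)² - 5*(-3)))²)²*(-993) = 37 + (5 + (-1 + (-1 + 9 + 15))²)²*(-993) = 37 + (5 + (-1 + 23)²)²*(-993) = 37 + (5 + 22²)²*(-993) = 37 + (5 + 484)²*(-993) = 37 + 489²*(-993) = 37 + 239121*(-993) = 37 - 237447153 = -237447116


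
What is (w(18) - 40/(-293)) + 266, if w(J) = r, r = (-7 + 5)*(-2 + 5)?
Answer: 76220/293 ≈ 260.14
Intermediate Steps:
r = -6 (r = -2*3 = -6)
w(J) = -6
(w(18) - 40/(-293)) + 266 = (-6 - 40/(-293)) + 266 = (-6 - 40*(-1/293)) + 266 = (-6 + 40/293) + 266 = -1718/293 + 266 = 76220/293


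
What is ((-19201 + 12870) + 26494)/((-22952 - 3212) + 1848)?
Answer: -20163/24316 ≈ -0.82921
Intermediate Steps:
((-19201 + 12870) + 26494)/((-22952 - 3212) + 1848) = (-6331 + 26494)/(-26164 + 1848) = 20163/(-24316) = 20163*(-1/24316) = -20163/24316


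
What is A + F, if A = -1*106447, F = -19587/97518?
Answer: -3460172711/32506 ≈ -1.0645e+5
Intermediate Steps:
F = -6529/32506 (F = -19587*1/97518 = -6529/32506 ≈ -0.20086)
A = -106447
A + F = -106447 - 6529/32506 = -3460172711/32506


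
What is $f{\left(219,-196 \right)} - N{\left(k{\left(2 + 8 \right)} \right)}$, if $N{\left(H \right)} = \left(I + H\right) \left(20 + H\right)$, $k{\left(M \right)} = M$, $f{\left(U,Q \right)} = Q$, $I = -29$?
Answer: $374$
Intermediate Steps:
$N{\left(H \right)} = \left(-29 + H\right) \left(20 + H\right)$
$f{\left(219,-196 \right)} - N{\left(k{\left(2 + 8 \right)} \right)} = -196 - \left(-580 + \left(2 + 8\right)^{2} - 9 \left(2 + 8\right)\right) = -196 - \left(-580 + 10^{2} - 90\right) = -196 - \left(-580 + 100 - 90\right) = -196 - -570 = -196 + 570 = 374$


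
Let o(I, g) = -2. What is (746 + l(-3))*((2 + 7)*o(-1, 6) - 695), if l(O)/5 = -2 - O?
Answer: -535463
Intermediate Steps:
l(O) = -10 - 5*O (l(O) = 5*(-2 - O) = -10 - 5*O)
(746 + l(-3))*((2 + 7)*o(-1, 6) - 695) = (746 + (-10 - 5*(-3)))*((2 + 7)*(-2) - 695) = (746 + (-10 + 15))*(9*(-2) - 695) = (746 + 5)*(-18 - 695) = 751*(-713) = -535463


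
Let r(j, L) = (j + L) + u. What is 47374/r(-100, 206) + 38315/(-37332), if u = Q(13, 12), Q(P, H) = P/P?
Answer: 1764466463/3994524 ≈ 441.72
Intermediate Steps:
Q(P, H) = 1
u = 1
r(j, L) = 1 + L + j (r(j, L) = (j + L) + 1 = (L + j) + 1 = 1 + L + j)
47374/r(-100, 206) + 38315/(-37332) = 47374/(1 + 206 - 100) + 38315/(-37332) = 47374/107 + 38315*(-1/37332) = 47374*(1/107) - 38315/37332 = 47374/107 - 38315/37332 = 1764466463/3994524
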